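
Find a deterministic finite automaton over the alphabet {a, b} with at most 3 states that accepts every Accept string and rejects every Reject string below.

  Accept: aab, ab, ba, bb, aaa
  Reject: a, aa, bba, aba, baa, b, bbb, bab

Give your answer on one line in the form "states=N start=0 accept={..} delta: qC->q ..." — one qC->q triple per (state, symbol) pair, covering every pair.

Fold the examples into a partial DFA from state 0: repeatedly fix the first undefined (state, symbol) met by the shortest-then-alphabetical prefix, trying targets in increasing order and rejecting any under which an Accept and a Reject string meet in one state with the same remainder; add a state when all current targets are rejected. Accepting states are where Accept strings end.
a: 0a undefined. 0a->0: no, aab/b meet in 0 with "b" left. Open state 1: 0a->1.
b: 0b undefined. 0b->0: no, ab/bab meet in 1 with "b" left. 0b->1: no, aab/bab meet in 1 with "ab" left. Open state 2: 0b->2.
aa: 1a undefined. 1a->0: no, aab/b meet in 2. 1a->1: no, aaa/a meet in 1. 1a->2: ok.
ab: 1b undefined. 1b->0: ok.
ba: 2a undefined. 2a->0: ok.
bb: 2b undefined. 2b->0: ok.
All examples now run through 3 states with every (state, symbol) defined. Accept strings end in {0}, Reject strings end in {1,2}; accept={0}.

states=3 start=0 accept={0} delta: 0a->1 0b->2 1a->2 1b->0 2a->0 2b->0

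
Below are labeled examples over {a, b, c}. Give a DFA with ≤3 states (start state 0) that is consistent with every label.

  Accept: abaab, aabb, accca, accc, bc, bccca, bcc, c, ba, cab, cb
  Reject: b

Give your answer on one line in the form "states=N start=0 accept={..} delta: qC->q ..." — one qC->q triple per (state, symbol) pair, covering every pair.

Fold the examples into a partial DFA from state 0: repeatedly fix the first undefined (state, symbol) met by the shortest-then-alphabetical prefix, trying targets in increasing order and rejecting any under which an Accept and a Reject string meet in one state with the same remainder; add a state when all current targets are rejected. Accepting states are where Accept strings end.
a: 0a undefined. 0a->0: ok.
b: 0b undefined. 0b->0: no, abaab/b meet in 0. Open state 1: 0b->1.
c: 0c undefined. 0c->0: no, cab/b meet in 1. 0c->1: no, c/b meet in 1. Open state 2: 0c->2.
ba: 1a undefined. 1a->0: no, abaab/b meet in 1. 1a->1: no, ba/b meet in 1. 1a->2: ok.
bc: 1c undefined. 1c->0: ok.
ca: 2a undefined. 2a->0: no, abaab/b meet in 1. 2a->1: ok.
cb: 2b undefined. 2b->0: ok.
acc: 2c undefined. 2c->0: no, accca/b meet in 1. 2c->1: ok.
cab: 1b undefined. 1b->0: ok.
All examples now run through 3 states with every (state, symbol) defined. Accept strings end in {0,2}, Reject strings end in {1}; accept={0,2}.

states=3 start=0 accept={0,2} delta: 0a->0 0b->1 0c->2 1a->2 1b->0 1c->0 2a->1 2b->0 2c->1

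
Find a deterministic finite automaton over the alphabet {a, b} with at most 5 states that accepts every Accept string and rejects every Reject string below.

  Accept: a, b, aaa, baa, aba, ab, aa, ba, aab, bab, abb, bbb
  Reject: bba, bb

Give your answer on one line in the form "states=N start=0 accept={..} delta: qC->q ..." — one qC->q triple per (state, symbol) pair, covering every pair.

Grow the machine one transition at a time. Run the examples from 0; the earliest place one falls off (shortest prefix, ties alphabetical) gets sent to the lowest-numbered state that keeps every Accept/Reject pair distinguishable — a pair clashes when both reach the same state with identical unread suffix — and to a fresh state only if none does.
a: 0a undefined. 0a->0: no, abb/bb meet in 0 with "bb" left. Open state 1: 0a->1.
b: 0b undefined. 0b->0: no, a/bba meet in 1. 0b->1: no, aba/bba meet in 1 with "ba" left. Open state 2: 0b->2.
aa: 1a undefined. 1a->0: ok.
ab: 1b undefined. 1b->0: ok.
ba: 2a undefined. 2a->0: ok.
bb: 2b undefined. 2b->0: no, a/bba meet in 1. 2b->1: no, a/bb meet in 1. 2b->2: no, b/bb meet in 2. Open state 3: 2b->3.
bba: 3a undefined. 3a->0: no, ab/bba meet in 0. 3a->1: no, a/bba meet in 1. 3a->2: no, b/bba meet in 2. 3a->3: ok.
bbb: 3b undefined. 3b->0: ok.
All examples now run through 4 states with every (state, symbol) defined. Accept strings end in {0,1,2}, Reject strings end in {3}; accept={0,1,2}.

states=4 start=0 accept={0,1,2} delta: 0a->1 0b->2 1a->0 1b->0 2a->0 2b->3 3a->3 3b->0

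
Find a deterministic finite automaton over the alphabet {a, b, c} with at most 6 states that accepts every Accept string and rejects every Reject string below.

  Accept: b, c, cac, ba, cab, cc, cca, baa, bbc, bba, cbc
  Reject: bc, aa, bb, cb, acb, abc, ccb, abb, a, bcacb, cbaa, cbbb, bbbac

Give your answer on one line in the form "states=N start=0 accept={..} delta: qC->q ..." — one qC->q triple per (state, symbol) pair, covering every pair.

states=4 start=0 accept={1,2} delta: 0a->0 0b->1 0c->2 1a->1 1b->3 1c->0 2a->0 2b->0 2c->1 3a->1 3b->1 3c->1

Fold the examples into a partial DFA from state 0: repeatedly fix the first undefined (state, symbol) met by the shortest-then-alphabetical prefix, trying targets in increasing order and rejecting any under which an Accept and a Reject string meet in one state with the same remainder; add a state when all current targets are rejected. Accepting states are where Accept strings end.
a: 0a undefined. 0a->0: ok.
b: 0b undefined. 0b->0: no, b/aa meet in 0. Open state 1: 0b->1.
c: 0c undefined. 0c->0: no, b/cb meet in 1. 0c->1: no, cc/bc meet in 1 with "c" left. Open state 2: 0c->2.
ba: 1a undefined. 1a->0: no, ba/aa meet in 0. 1a->1: ok.
bb: 1b undefined. 1b->0: no, bba/aa meet in 0. 1b->1: no, b/bb meet in 1. 1b->2: no, c/bb meet in 2. Open state 3: 1b->3.
bc: 1c undefined. 1c->0: ok.
ca: 2a undefined. 2a->0: ok.
cb: 2b undefined. 2b->0: ok.
cc: 2c undefined. 2c->0: no, b/ccb meet in 1. 2c->1: ok.
bba: 3a undefined. 3a->0: no, bba/bc meet in 0. 3a->1: ok.
bbb: 3b undefined. 3b->0: no, c/bbbac meet in 2. 3b->1: ok.
bbc: 3c undefined. 3c->0: no, bbc/bc meet in 0. 3c->1: ok.
All examples now run through 4 states with every (state, symbol) defined. Accept strings end in {1,2}, Reject strings end in {0,3}; accept={1,2}.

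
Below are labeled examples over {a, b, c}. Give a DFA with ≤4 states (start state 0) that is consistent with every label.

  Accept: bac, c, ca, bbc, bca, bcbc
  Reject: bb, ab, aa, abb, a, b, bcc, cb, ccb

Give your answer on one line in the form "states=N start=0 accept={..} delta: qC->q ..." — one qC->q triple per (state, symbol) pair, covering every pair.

Fold the examples into a partial DFA from state 0: repeatedly fix the first undefined (state, symbol) met by the shortest-then-alphabetical prefix, trying targets in increasing order and rejecting any under which an Accept and a Reject string meet in one state with the same remainder; add a state when all current targets are rejected. Accepting states are where Accept strings end.
a: 0a undefined. 0a->0: ok.
b: 0b undefined. 0b->0: ok.
c: 0c undefined. 0c->0: no, bac/bb meet in 0. Open state 1: 0c->1.
ca: 1a undefined. 1a->0: no, ca/bb meet in 0. 1a->1: ok.
cb: 1b undefined. 1b->0: ok.
cc: 1c undefined. 1c->0: ok.
All examples now run through 2 states with every (state, symbol) defined. Accept strings end in {1}, Reject strings end in {0}; accept={1}.

states=2 start=0 accept={1} delta: 0a->0 0b->0 0c->1 1a->1 1b->0 1c->0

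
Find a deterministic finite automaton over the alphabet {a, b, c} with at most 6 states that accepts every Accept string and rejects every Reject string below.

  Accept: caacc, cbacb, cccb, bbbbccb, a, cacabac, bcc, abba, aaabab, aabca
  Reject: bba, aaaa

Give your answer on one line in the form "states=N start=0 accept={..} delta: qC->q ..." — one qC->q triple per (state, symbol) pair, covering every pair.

states=4 start=0 accept={0,1} delta: 0a->1 0b->1 0c->0 1a->2 1b->2 1c->0 2a->2 2b->3 2c->0 3a->0 3b->0 3c->0

Grow the machine one transition at a time. Run the examples from 0; the earliest place one falls off (shortest prefix, ties alphabetical) gets sent to the lowest-numbered state that keeps every Accept/Reject pair distinguishable — a pair clashes when both reach the same state with identical unread suffix — and to a fresh state only if none does.
a: 0a undefined. 0a->0: no, a/aaaa meet in 0. Open state 1: 0a->1.
b: 0b undefined. 0b->0: no, a/bba meet in 1. 0b->1: ok.
c: 0c undefined. 0c->0: ok.
aa: 1a undefined. 1a->0: no, caacc/aaaa meet in 0. 1a->1: no, cccb/aaaa meet in 1. Open state 2: 1a->2.
ab: 1b undefined. 1b->0: no, cccb/bba meet in 1. 1b->1: no, abba/bba meet in 2. 1b->2: ok.
bc: 1c undefined. 1c->0: ok.
aaa: 2a undefined. 2a->0: no, cccb/aaaa meet in 1. 2a->1: no, cccb/bba meet in 1. 2a->2: ok.
aab: 2b undefined. 2b->0: no, aaabab/bba meet in 2. 2b->1: no, abba/bba meet in 2. 2b->2: no, abba/bba meet in 2. Open state 3: 2b->3.
aabc: 3c undefined. 3c->0: ok.
abba: 3a undefined. 3a->0: ok.
bbbb: 3b undefined. 3b->0: ok.
caac: 2c undefined. 2c->0: ok.
All examples now run through 4 states with every (state, symbol) defined. Accept strings end in {0,1}, Reject strings end in {2}; accept={0,1}.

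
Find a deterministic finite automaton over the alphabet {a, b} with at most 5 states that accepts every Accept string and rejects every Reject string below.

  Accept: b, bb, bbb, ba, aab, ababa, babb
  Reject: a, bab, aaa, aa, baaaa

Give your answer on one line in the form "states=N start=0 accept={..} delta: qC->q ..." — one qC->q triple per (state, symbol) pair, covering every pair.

State merging on the prefix tree: take the shortest (then alphabetical) example prefix whose next move is undefined and point that move at state 0, else 1, else 2, ...; a target is out if some Accept/Reject pair would then sit in one state with the same input left (inseparable). If every existing state is out, open a new one.
a: 0a undefined. 0a->0: ok.
b: 0b undefined. 0b->0: no, b/a meet in 0. Open state 1: 0b->1.
ba: 1a undefined. 1a->0: no, b/bab meet in 1. 1a->1: no, b/baaaa meet in 1. Open state 2: 1a->2.
bb: 1b undefined. 1b->0: no, bb/a meet in 0. 1b->1: ok.
baa: 2a undefined. 2a->0: ok.
bab: 2b undefined. 2b->0: no, ababa/a meet in 0. 2b->1: no, b/bab meet in 1. 2b->2: no, ba/bab meet in 2. Open state 3: 2b->3.
babb: 3b undefined. 3b->0: no, babb/a meet in 0. 3b->1: ok.
ababa: 3a undefined. 3a->0: no, ababa/a meet in 0. 3a->1: ok.
All examples now run through 4 states with every (state, symbol) defined. Accept strings end in {1,2}, Reject strings end in {0,3}; accept={1,2}.

states=4 start=0 accept={1,2} delta: 0a->0 0b->1 1a->2 1b->1 2a->0 2b->3 3a->1 3b->1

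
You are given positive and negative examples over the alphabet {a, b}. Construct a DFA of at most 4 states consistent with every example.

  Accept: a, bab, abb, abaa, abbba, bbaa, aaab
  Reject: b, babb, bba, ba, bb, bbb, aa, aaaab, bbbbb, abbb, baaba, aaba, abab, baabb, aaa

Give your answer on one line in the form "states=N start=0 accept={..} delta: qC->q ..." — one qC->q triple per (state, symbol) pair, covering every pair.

states=4 start=0 accept={0,1} delta: 0a->1 0b->2 1a->2 1b->3 2a->3 2b->2 3a->0 3b->1

State merging on the prefix tree: take the shortest (then alphabetical) example prefix whose next move is undefined and point that move at state 0, else 1, else 2, ...; a target is out if some Accept/Reject pair would then sit in one state with the same input left (inseparable). If every existing state is out, open a new one.
a: 0a undefined. 0a->0: no, a/aa meet in 0. Open state 1: 0a->1.
b: 0b undefined. 0b->0: no, a/bba meet in 1. 0b->1: no, a/b meet in 1. Open state 2: 0b->2.
aa: 1a undefined. 1a->0: no, a/aaa meet in 1. 1a->1: no, a/aa meet in 1. 1a->2: ok.
ab: 1b undefined. 1b->0: no, abb/b meet in 2. 1b->1: no, a/abbb meet in 1. 1b->2: no, bab/abab meet in 2 with "ab" left. Open state 3: 1b->3.
ba: 2a undefined. 2a->0: no, bab/b meet in 2. 2a->1: no, a/ba meet in 1. 2a->2: no, bab/bb meet in 2 with "b" left. 2a->3: ok.
bb: 2b undefined. 2b->0: no, a/bba meet in 1. 2b->1: no, a/bb meet in 1. 2b->2: ok.
aba: 3a undefined. 3a->0: ok.
abb: 3b undefined. 3b->0: no, abbba/bba meet in 3. 3b->1: ok.
All examples now run through 4 states with every (state, symbol) defined. Accept strings end in {0,1}, Reject strings end in {2,3}; accept={0,1}.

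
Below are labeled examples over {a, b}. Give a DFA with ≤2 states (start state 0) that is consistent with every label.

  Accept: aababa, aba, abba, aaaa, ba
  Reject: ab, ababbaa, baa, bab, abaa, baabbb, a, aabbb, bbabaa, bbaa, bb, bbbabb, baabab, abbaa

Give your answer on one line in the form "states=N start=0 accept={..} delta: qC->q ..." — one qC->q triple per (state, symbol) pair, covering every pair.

states=2 start=0 accept={0} delta: 0a->1 0b->1 1a->0 1b->1

Fold the examples into a partial DFA from state 0: repeatedly fix the first undefined (state, symbol) met by the shortest-then-alphabetical prefix, trying targets in increasing order and rejecting any under which an Accept and a Reject string meet in one state with the same remainder; add a state when all current targets are rejected. Accepting states are where Accept strings end.
a: 0a undefined. 0a->0: no, aaaa/a meet in 0. Open state 1: 0a->1.
b: 0b undefined. 0b->0: no, ba/a meet in 1. 0b->1: ok.
aa: 1a undefined. 1a->0: ok.
ab: 1b undefined. 1b->0: no, aababa/ab meet in 0. 1b->1: ok.
All examples now run through 2 states with every (state, symbol) defined. Accept strings end in {0}, Reject strings end in {1}; accept={0}.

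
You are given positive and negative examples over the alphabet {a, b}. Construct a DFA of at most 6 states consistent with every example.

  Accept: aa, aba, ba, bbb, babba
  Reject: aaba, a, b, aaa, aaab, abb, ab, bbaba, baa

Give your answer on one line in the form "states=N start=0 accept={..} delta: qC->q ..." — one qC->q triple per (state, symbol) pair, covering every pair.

State merging on the prefix tree: take the shortest (then alphabetical) example prefix whose next move is undefined and point that move at state 0, else 1, else 2, ...; a target is out if some Accept/Reject pair would then sit in one state with the same input left (inseparable). If every existing state is out, open a new one.
a: 0a undefined. 0a->0: no, aa/a meet in 0. Open state 1: 0a->1.
b: 0b undefined. 0b->0: no, aa/baa meet in 1 with "a" left. 0b->1: no, bbb/abb meet in 1 with "bb" left. Open state 2: 0b->2.
aa: 1a undefined. 1a->0: no, ba/aaba meet in 2 with "a" left. 1a->1: no, aa/a meet in 1. 1a->2: no, aa/b meet in 2. Open state 3: 1a->3.
ab: 1b undefined. 1b->0: no, aba/a meet in 1. 1b->1: ok.
ba: 2a undefined. 2a->0: ok.
bb: 2b undefined. 2b->0: no, aa/bbaba meet in 3. 2b->1: no, bbb/a meet in 1. 2b->2: no, ba/bbaba meet in 0. 2b->3: no, babba/aaa meet in 3 with "a" left. Open state 4: 2b->4.
aaa: 3a undefined. 3a->0: no, ba/aaa meet in 0. 3a->1: ok.
aab: 3b undefined. 3b->0: ok.
bba: 4a undefined. 4a->0: no, ba/bbaba meet in 0. 4a->1: no, aa/bbaba meet in 3. 4a->2: no, babba/b meet in 2. 4a->3: ok.
bbb: 4b undefined. 4b->0: ok.
All examples now run through 5 states with every (state, symbol) defined. Accept strings end in {0,3}, Reject strings end in {1,2}; accept={0,3}.

states=5 start=0 accept={0,3} delta: 0a->1 0b->2 1a->3 1b->1 2a->0 2b->4 3a->1 3b->0 4a->3 4b->0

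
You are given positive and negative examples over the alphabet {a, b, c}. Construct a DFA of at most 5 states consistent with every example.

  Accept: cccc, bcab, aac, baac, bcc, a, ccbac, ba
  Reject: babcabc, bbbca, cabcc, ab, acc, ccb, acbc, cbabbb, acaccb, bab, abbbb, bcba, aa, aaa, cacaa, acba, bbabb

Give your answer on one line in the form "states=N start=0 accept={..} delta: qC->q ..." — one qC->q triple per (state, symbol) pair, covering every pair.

State merging on the prefix tree: take the shortest (then alphabetical) example prefix whose next move is undefined and point that move at state 0, else 1, else 2, ...; a target is out if some Accept/Reject pair would then sit in one state with the same input left (inseparable). If every existing state is out, open a new one.
a: 0a undefined. 0a->0: no, a/aa meet in 0. Open state 1: 0a->1.
b: 0b undefined. 0b->0: ok.
c: 0c undefined. 0c->0: no, cccc/ccb meet in 0. 0c->1: ok.
aa: 1a undefined. 1a->0: no, bcab/bbbca meet in 0. 1a->1: no, bcab/ab meet in 1 with "b" left. Open state 2: 1a->2.
ab: 1b undefined. 1b->0: no, a/bcba meet in 1. 1b->1: no, a/ab meet in 1. 1b->2: no, bcab/bbabb meet in 2 with "b" left. Open state 3: 1b->3.
ac: 1c undefined. 1c->0: no, cccc/ccb meet in 0. 1c->1: no, cccc/acc meet in 1. 1c->2: no, bcab/ccb meet in 2 with "b" left. 1c->3: no, bcc/ab meet in 3. Open state 4: 1c->4.
aaa: 2a undefined. 2a->0: ok.
aac: 2c undefined. 2c->0: no, aac/aaa meet in 0. 2c->1: ok.
abb: 3b undefined. 3b->0: ok.
aca: 4a undefined. 4a->0: ok.
acb: 4b undefined. 4b->0: no, aac/acbc meet in 1. 4b->1: no, aac/ccb meet in 1. 4b->2: no, aac/acbc meet in 1. 4b->3: ok.
acc: 4c undefined. 4c->0: ok.
cab: 2b undefined. 2b->0: no, bcab/acc meet in 0. 2b->1: ok.
cba: 3a undefined. 3a->0: ok.
acbc: 3c undefined. 3c->0: ok.
All examples now run through 5 states with every (state, symbol) defined. Accept strings end in {1,4}, Reject strings end in {0,2,3}; accept={1,4}.

states=5 start=0 accept={1,4} delta: 0a->1 0b->0 0c->1 1a->2 1b->3 1c->4 2a->0 2b->1 2c->1 3a->0 3b->0 3c->0 4a->0 4b->3 4c->0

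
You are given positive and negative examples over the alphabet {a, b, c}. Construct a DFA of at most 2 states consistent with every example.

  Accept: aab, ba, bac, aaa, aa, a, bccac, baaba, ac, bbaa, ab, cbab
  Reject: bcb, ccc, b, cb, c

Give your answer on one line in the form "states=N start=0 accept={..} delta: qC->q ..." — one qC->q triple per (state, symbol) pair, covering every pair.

states=2 start=0 accept={1} delta: 0a->1 0b->0 0c->0 1a->1 1b->1 1c->1

Grow the machine one transition at a time. Run the examples from 0; the earliest place one falls off (shortest prefix, ties alphabetical) gets sent to the lowest-numbered state that keeps every Accept/Reject pair distinguishable — a pair clashes when both reach the same state with identical unread suffix — and to a fresh state only if none does.
a: 0a undefined. 0a->0: no, aab/b meet in 0 with "b" left. Open state 1: 0a->1.
b: 0b undefined. 0b->0: ok.
c: 0c undefined. 0c->0: ok.
aa: 1a undefined. 1a->0: no, aab/bcb meet in 0. 1a->1: ok.
ab: 1b undefined. 1b->0: no, aab/bcb meet in 0. 1b->1: ok.
ac: 1c undefined. 1c->0: no, bac/bcb meet in 0. 1c->1: ok.
All examples now run through 2 states with every (state, symbol) defined. Accept strings end in {1}, Reject strings end in {0}; accept={1}.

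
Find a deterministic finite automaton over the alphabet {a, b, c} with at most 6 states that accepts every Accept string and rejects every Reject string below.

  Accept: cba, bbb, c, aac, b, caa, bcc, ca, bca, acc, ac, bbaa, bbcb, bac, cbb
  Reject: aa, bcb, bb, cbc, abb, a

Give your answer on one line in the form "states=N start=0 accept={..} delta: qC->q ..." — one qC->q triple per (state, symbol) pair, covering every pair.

states=3 start=0 accept={1} delta: 0a->0 0b->1 0c->1 1a->1 1b->2 1c->1 2a->1 2b->1 2c->0

State merging on the prefix tree: take the shortest (then alphabetical) example prefix whose next move is undefined and point that move at state 0, else 1, else 2, ...; a target is out if some Accept/Reject pair would then sit in one state with the same input left (inseparable). If every existing state is out, open a new one.
a: 0a undefined. 0a->0: ok.
b: 0b undefined. 0b->0: no, bbb/aa meet in 0. Open state 1: 0b->1.
c: 0c undefined. 0c->0: no, c/aa meet in 0. 0c->1: ok.
ba: 1a undefined. 1a->0: no, caa/aa meet in 0. 1a->1: ok.
bb: 1b undefined. 1b->0: no, cba/aa meet in 0. 1b->1: no, cba/bb meet in 1. Open state 2: 1b->2.
bc: 1c undefined. 1c->0: no, c/bcb meet in 1. 1c->1: ok.
bba: 2a undefined. 2a->0: no, cba/aa meet in 0. 2a->1: ok.
bbb: 2b undefined. 2b->0: no, bbb/aa meet in 0. 2b->1: ok.
bbc: 2c undefined. 2c->0: ok.
All examples now run through 3 states with every (state, symbol) defined. Accept strings end in {1}, Reject strings end in {0,2}; accept={1}.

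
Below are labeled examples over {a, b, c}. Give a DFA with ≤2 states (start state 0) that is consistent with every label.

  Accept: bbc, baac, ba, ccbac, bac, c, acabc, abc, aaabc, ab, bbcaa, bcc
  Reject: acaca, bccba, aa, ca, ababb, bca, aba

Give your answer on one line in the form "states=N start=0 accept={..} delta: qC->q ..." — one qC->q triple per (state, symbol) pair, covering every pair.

states=2 start=0 accept={1} delta: 0a->1 0b->0 0c->1 1a->0 1b->1 1c->1

Grow the machine one transition at a time. Run the examples from 0; the earliest place one falls off (shortest prefix, ties alphabetical) gets sent to the lowest-numbered state that keeps every Accept/Reject pair distinguishable — a pair clashes when both reach the same state with identical unread suffix — and to a fresh state only if none does.
a: 0a undefined. 0a->0: no, ba/aba meet in 0 with "ba" left. Open state 1: 0a->1.
b: 0b undefined. 0b->0: ok.
c: 0c undefined. 0c->0: no, ba/bccba meet in 1. 0c->1: ok.
aa: 1a undefined. 1a->0: ok.
ab: 1b undefined. 1b->0: no, bbc/aba meet in 1. 1b->1: ok.
ac: 1c undefined. 1c->0: no, bbc/acaca meet in 1. 1c->1: ok.
All examples now run through 2 states with every (state, symbol) defined. Accept strings end in {1}, Reject strings end in {0}; accept={1}.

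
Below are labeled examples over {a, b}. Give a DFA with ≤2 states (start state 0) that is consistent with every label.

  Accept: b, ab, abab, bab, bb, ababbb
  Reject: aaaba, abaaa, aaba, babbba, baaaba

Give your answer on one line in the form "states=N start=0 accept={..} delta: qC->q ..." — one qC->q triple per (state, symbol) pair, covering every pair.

states=2 start=0 accept={1} delta: 0a->0 0b->1 1a->0 1b->1

State merging on the prefix tree: take the shortest (then alphabetical) example prefix whose next move is undefined and point that move at state 0, else 1, else 2, ...; a target is out if some Accept/Reject pair would then sit in one state with the same input left (inseparable). If every existing state is out, open a new one.
a: 0a undefined. 0a->0: ok.
b: 0b undefined. 0b->0: no, b/aaaba meet in 0. Open state 1: 0b->1.
ba: 1a undefined. 1a->0: ok.
bb: 1b undefined. 1b->0: no, bb/aaaba meet in 0. 1b->1: ok.
All examples now run through 2 states with every (state, symbol) defined. Accept strings end in {1}, Reject strings end in {0}; accept={1}.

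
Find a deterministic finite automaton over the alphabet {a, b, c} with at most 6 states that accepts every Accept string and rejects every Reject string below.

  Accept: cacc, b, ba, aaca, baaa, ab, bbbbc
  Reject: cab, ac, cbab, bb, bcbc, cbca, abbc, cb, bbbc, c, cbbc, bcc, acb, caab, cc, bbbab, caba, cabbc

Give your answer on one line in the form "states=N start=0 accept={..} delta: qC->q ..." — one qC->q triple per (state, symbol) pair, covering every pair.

states=6 start=0 accept={0,1,4} delta: 0a->0 0b->1 0c->2 1a->0 1b->3 1c->2 2a->4 2b->2 2c->3 3a->2 3b->4 3c->2 4a->1 4b->5 4c->5 5a->2 5b->0 5c->0

State merging on the prefix tree: take the shortest (then alphabetical) example prefix whose next move is undefined and point that move at state 0, else 1, else 2, ...; a target is out if some Accept/Reject pair would then sit in one state with the same input left (inseparable). If every existing state is out, open a new one.
a: 0a undefined. 0a->0: ok.
b: 0b undefined. 0b->0: no, b/bb meet in 0. Open state 1: 0b->1.
c: 0c undefined. 0c->0: no, cacc/ac meet in 0. 0c->1: no, b/ac meet in 1. Open state 2: 0c->2.
ba: 1a undefined. 1a->0: ok.
bb: 1b undefined. 1b->0: no, b/bbbab meet in 1. 1b->1: no, b/bb meet in 1. 1b->2: no, bbbbc/cbbc meet in 2 with "bbc" left. Open state 3: 1b->3.
bc: 1c undefined. 1c->0: no, ba/bcbc meet in 0. 1c->1: no, b/bcc meet in 1. 1c->2: ok.
ca: 2a undefined. 2a->0: no, cacc/bcc meet in 2 with "c" left. 2a->1: no, cacc/bcc meet in 2 with "c" left. 2a->2: no, aaca/ac meet in 2. 2a->3: no, aaca/bb meet in 3. Open state 4: 2a->4.
cb: 2b undefined. 2b->0: no, b/cbab meet in 1. 2b->1: no, b/cbab meet in 1. 2b->2: ok.
cc: 2c undefined. 2c->0: no, ba/bcbc meet in 0. 2c->1: no, b/bcbc meet in 1. 2c->2: no, aaca/cbca meet in 4. 2c->3: ok.
bbb: 3b undefined. 3b->0: no, b/bbbab meet in 1. 3b->1: no, b/bbbab meet in 1. 3b->2: no, bbbbc/bb meet in 3. 3b->3: no, bbbbc/abbc meet in 3 with "c" left. 3b->4: ok.
caa: 4a undefined. 4a->0: no, b/caab meet in 1. 4a->1: ok.
cab: 4b undefined. 4b->0: no, ba/cab meet in 0. 4b->1: no, b/cab meet in 1. 4b->2: no, aaca/caba meet in 4. 4b->3: no, bbbbc/abbc meet in 3 with "c" left. 4b->4: no, b/caba meet in 1. Open state 5: 4b->5.
cac: 4c undefined. 4c->0: no, cacc/ac meet in 2. 4c->1: no, cacc/ac meet in 2. 4c->2: no, cacc/bb meet in 3. 4c->3: no, cacc/abbc meet in 3 with "c" left. 4c->4: no, cacc/bbbc meet in 4. 4c->5: ok.
abbc: 3c undefined. 3c->0: no, ba/abbc meet in 0. 3c->1: no, b/abbc meet in 1. 3c->2: ok.
caba: 5a undefined. 5a->0: no, ba/caba meet in 0. 5a->1: no, b/caba meet in 1. 5a->2: ok.
cabb: 5b undefined. 5b->0: ok.
cacc: 5c undefined. 5c->0: ok.
cbca: 3a undefined. 3a->0: no, cacc/cbca meet in 0. 3a->1: no, b/cbca meet in 1. 3a->2: ok.
All examples now run through 6 states with every (state, symbol) defined. Accept strings end in {0,1,4}, Reject strings end in {2,3,5}; accept={0,1,4}.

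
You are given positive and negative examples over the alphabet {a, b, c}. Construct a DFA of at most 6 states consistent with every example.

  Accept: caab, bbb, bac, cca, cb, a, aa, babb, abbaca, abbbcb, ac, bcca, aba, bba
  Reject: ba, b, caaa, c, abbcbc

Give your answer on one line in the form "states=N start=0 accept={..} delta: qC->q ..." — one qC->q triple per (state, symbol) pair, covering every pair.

states=4 start=0 accept={0,1,3} delta: 0a->1 0b->2 0c->2 1a->0 1b->0 1c->0 2a->2 2b->3 2c->1 3a->0 3b->0 3c->1

Fold the examples into a partial DFA from state 0: repeatedly fix the first undefined (state, symbol) met by the shortest-then-alphabetical prefix, trying targets in increasing order and rejecting any under which an Accept and a Reject string meet in one state with the same remainder; add a state when all current targets are rejected. Accepting states are where Accept strings end.
a: 0a undefined. 0a->0: no, ac/c meet in 0 with "c" left. Open state 1: 0a->1.
b: 0b undefined. 0b->0: no, bbb/b meet in 0. 0b->1: no, a/b meet in 1. Open state 2: 0b->2.
c: 0c undefined. 0c->0: no, cb/b meet in 2. 0c->1: no, a/c meet in 1. 0c->2: ok.
aa: 1a undefined. 1a->0: ok.
ab: 1b undefined. 1b->0: ok.
ac: 1c undefined. 1c->0: ok.
ba: 2a undefined. 2a->0: no, caab/ba meet in 0. 2a->1: no, caab/b meet in 2. 2a->2: ok.
bb: 2b undefined. 2b->0: no, bbb/ba meet in 2. 2b->1: no, abbbcb/ba meet in 2. 2b->2: no, caab/ba meet in 2. Open state 3: 2b->3.
bc: 2c undefined. 2c->0: no, bac/abbcbc meet in 0. 2c->1: ok.
bba: 3a undefined. 3a->0: ok.
bbb: 3b undefined. 3b->0: ok.
abbbc: 3c undefined. 3c->0: no, abbbcb/ba meet in 2. 3c->1: ok.
All examples now run through 4 states with every (state, symbol) defined. Accept strings end in {0,1,3}, Reject strings end in {2}; accept={0,1,3}.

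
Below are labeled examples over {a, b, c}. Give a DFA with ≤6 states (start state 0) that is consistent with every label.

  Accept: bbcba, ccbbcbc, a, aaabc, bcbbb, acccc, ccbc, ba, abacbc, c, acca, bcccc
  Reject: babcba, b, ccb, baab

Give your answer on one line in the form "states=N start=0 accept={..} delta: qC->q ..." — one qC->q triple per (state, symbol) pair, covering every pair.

states=3 start=0 accept={0,2} delta: 0a->0 0b->1 0c->0 1a->0 1b->0 1c->2 2a->1 2b->2 2c->0

Grow the machine one transition at a time. Run the examples from 0; the earliest place one falls off (shortest prefix, ties alphabetical) gets sent to the lowest-numbered state that keeps every Accept/Reject pair distinguishable — a pair clashes when both reach the same state with identical unread suffix — and to a fresh state only if none does.
a: 0a undefined. 0a->0: ok.
b: 0b undefined. 0b->0: no, bbcba/babcba meet in 0 with "cba" left. Open state 1: 0b->1.
c: 0c undefined. 0c->0: ok.
ba: 1a undefined. 1a->0: ok.
bb: 1b undefined. 1b->0: ok.
bc: 1c undefined. 1c->0: no, bbcba/babcba meet in 0. 1c->1: no, bbcba/babcba meet in 0. Open state 2: 1c->2.
bcb: 2b undefined. 2b->0: no, bbcba/babcba meet in 0. 2b->1: no, bbcba/babcba meet in 0. 2b->2: ok.
bcc: 2c undefined. 2c->0: ok.
babcba: 2a undefined. 2a->0: no, bbcba/babcba meet in 0. 2a->1: ok.
All examples now run through 3 states with every (state, symbol) defined. Accept strings end in {0,2}, Reject strings end in {1}; accept={0,2}.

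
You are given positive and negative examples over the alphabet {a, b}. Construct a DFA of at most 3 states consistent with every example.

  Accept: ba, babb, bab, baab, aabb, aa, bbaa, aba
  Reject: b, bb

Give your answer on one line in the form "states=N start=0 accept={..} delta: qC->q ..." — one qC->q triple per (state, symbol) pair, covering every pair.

states=2 start=0 accept={1} delta: 0a->1 0b->0 1a->1 1b->1

Fold the examples into a partial DFA from state 0: repeatedly fix the first undefined (state, symbol) met by the shortest-then-alphabetical prefix, trying targets in increasing order and rejecting any under which an Accept and a Reject string meet in one state with the same remainder; add a state when all current targets are rejected. Accepting states are where Accept strings end.
a: 0a undefined. 0a->0: no, aabb/bb meet in 0 with "bb" left. Open state 1: 0a->1.
b: 0b undefined. 0b->0: ok.
aa: 1a undefined. 1a->0: no, baab/b meet in 0. 1a->1: ok.
ab: 1b undefined. 1b->0: no, babb/b meet in 0. 1b->1: ok.
All examples now run through 2 states with every (state, symbol) defined. Accept strings end in {1}, Reject strings end in {0}; accept={1}.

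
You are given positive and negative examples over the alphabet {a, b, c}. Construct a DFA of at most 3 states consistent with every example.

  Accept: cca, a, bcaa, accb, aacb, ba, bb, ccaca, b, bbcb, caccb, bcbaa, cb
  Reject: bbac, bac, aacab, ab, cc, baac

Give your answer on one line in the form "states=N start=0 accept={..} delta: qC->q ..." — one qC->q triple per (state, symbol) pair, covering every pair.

Fold the examples into a partial DFA from state 0: repeatedly fix the first undefined (state, symbol) met by the shortest-then-alphabetical prefix, trying targets in increasing order and rejecting any under which an Accept and a Reject string meet in one state with the same remainder; add a state when all current targets are rejected. Accepting states are where Accept strings end.
a: 0a undefined. 0a->0: no, b/ab meet in 0 with "b" left. Open state 1: 0a->1.
b: 0b undefined. 0b->0: ok.
c: 0c undefined. 0c->0: no, bb/cc meet in 0. 0c->1: no, bbcb/ab meet in 1 with "b" left. Open state 2: 0c->2.
aa: 1a undefined. 1a->0: ok.
ab: 1b undefined. 1b->0: no, bb/ab meet in 0. 1b->1: no, a/ab meet in 1. 1b->2: ok.
ac: 1c undefined. 1c->0: no, bb/bbac meet in 0. 1c->1: no, a/bbac meet in 1. 1c->2: ok.
ca: 2a undefined. 2a->0: no, bb/aacab meet in 0. 2a->1: ok.
cb: 2b undefined. 2b->0: ok.
cc: 2c undefined. 2c->0: no, bcaa/cc meet in 0. 2c->1: no, a/cc meet in 1. 2c->2: ok.
All examples now run through 3 states with every (state, symbol) defined. Accept strings end in {0,1}, Reject strings end in {2}; accept={0,1}.

states=3 start=0 accept={0,1} delta: 0a->1 0b->0 0c->2 1a->0 1b->2 1c->2 2a->1 2b->0 2c->2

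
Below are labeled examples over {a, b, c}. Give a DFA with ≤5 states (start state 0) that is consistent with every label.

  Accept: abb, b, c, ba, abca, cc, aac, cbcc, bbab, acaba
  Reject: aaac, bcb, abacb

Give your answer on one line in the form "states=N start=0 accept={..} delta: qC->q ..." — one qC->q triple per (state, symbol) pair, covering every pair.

State merging on the prefix tree: take the shortest (then alphabetical) example prefix whose next move is undefined and point that move at state 0, else 1, else 2, ...; a target is out if some Accept/Reject pair would then sit in one state with the same input left (inseparable). If every existing state is out, open a new one.
a: 0a undefined. 0a->0: no, c/aaac meet in 0 with "c" left. Open state 1: 0a->1.
b: 0b undefined. 0b->0: ok.
c: 0c undefined. 0c->0: no, b/bcb meet in 0. 0c->1: no, bbab/bcb meet in 1 with "b" left. Open state 2: 0c->2.
aa: 1a undefined. 1a->0: ok.
ab: 1b undefined. 1b->0: ok.
ac: 1c undefined. 1c->0: no, abb/aaac meet in 0. 1c->1: no, abb/abacb meet in 0. 1c->2: no, c/aaac meet in 2. Open state 3: 1c->3.
cb: 2b undefined. 2b->0: no, abb/bcb meet in 0. 2b->1: no, ba/bcb meet in 1. 2b->2: no, c/bcb meet in 2. 2b->3: ok.
cc: 2c undefined. 2c->0: ok.
aca: 3a undefined. 3a->0: ok.
cbc: 3c undefined. 3c->0: ok.
abca: 2a undefined. 2a->0: ok.
abacb: 3b undefined. 3b->0: no, abb/abacb meet in 0. 3b->1: no, ba/abacb meet in 1. 3b->2: no, c/abacb meet in 2. 3b->3: ok.
All examples now run through 4 states with every (state, symbol) defined. Accept strings end in {0,1,2}, Reject strings end in {3}; accept={0,1,2}.

states=4 start=0 accept={0,1,2} delta: 0a->1 0b->0 0c->2 1a->0 1b->0 1c->3 2a->0 2b->3 2c->0 3a->0 3b->3 3c->0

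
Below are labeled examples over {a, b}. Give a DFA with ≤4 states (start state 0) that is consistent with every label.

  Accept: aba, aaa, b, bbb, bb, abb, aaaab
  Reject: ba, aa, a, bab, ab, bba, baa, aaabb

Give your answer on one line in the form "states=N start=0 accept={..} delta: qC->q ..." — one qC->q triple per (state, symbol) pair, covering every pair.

states=4 start=0 accept={0,3} delta: 0a->1 0b->0 1a->2 1b->2 2a->3 2b->0 3a->0 3b->1

Fold the examples into a partial DFA from state 0: repeatedly fix the first undefined (state, symbol) met by the shortest-then-alphabetical prefix, trying targets in increasing order and rejecting any under which an Accept and a Reject string meet in one state with the same remainder; add a state when all current targets are rejected. Accepting states are where Accept strings end.
a: 0a undefined. 0a->0: no, aba/ba meet in 0 with "ba" left. Open state 1: 0a->1.
b: 0b undefined. 0b->0: ok.
aa: 1a undefined. 1a->0: no, aaa/ba meet in 1. 1a->1: no, aaa/ba meet in 1. Open state 2: 1a->2.
ab: 1b undefined. 1b->0: no, aba/ba meet in 1. 1b->1: no, aba/aa meet in 2. 1b->2: ok.
aaa: 2a undefined. 2a->0: no, aba/aaabb meet in 0. 2a->1: no, aba/ba meet in 1. 2a->2: no, aba/aa meet in 2. Open state 3: 2a->3.
abb: 2b undefined. 2b->0: ok.
aaaa: 3a undefined. 3a->0: ok.
aaab: 3b undefined. 3b->0: no, b/aaabb meet in 0. 3b->1: ok.
All examples now run through 4 states with every (state, symbol) defined. Accept strings end in {0,3}, Reject strings end in {1,2}; accept={0,3}.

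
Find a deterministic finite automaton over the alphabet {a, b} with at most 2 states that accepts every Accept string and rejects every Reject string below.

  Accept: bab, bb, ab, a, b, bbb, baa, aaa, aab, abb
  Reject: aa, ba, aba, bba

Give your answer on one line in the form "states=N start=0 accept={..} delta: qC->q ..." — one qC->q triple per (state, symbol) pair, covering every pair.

State merging on the prefix tree: take the shortest (then alphabetical) example prefix whose next move is undefined and point that move at state 0, else 1, else 2, ...; a target is out if some Accept/Reject pair would then sit in one state with the same input left (inseparable). If every existing state is out, open a new one.
a: 0a undefined. 0a->0: no, a/aa meet in 0. Open state 1: 0a->1.
b: 0b undefined. 0b->0: no, a/ba meet in 1. 0b->1: ok.
aa: 1a undefined. 1a->0: ok.
ab: 1b undefined. 1b->0: no, bab/aba meet in 1. 1b->1: ok.
All examples now run through 2 states with every (state, symbol) defined. Accept strings end in {1}, Reject strings end in {0}; accept={1}.

states=2 start=0 accept={1} delta: 0a->1 0b->1 1a->0 1b->1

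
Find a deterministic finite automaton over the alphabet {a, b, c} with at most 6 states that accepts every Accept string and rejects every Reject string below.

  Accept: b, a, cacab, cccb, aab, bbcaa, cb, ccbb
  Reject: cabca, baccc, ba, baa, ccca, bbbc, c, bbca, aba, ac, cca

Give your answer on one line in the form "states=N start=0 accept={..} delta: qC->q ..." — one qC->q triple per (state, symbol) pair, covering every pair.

Grow the machine one transition at a time. Run the examples from 0; the earliest place one falls off (shortest prefix, ties alphabetical) gets sent to the lowest-numbered state that keeps every Accept/Reject pair distinguishable — a pair clashes when both reach the same state with identical unread suffix — and to a fresh state only if none does.
a: 0a undefined. 0a->0: ok.
b: 0b undefined. 0b->0: no, b/ba meet in 0. Open state 1: 0b->1.
c: 0c undefined. 0c->0: no, a/ccca meet in 0. 0c->1: no, b/c meet in 1. Open state 2: 0c->2.
ba: 1a undefined. 1a->0: no, a/ba meet in 0. 1a->1: no, b/ba meet in 1. 1a->2: ok.
bb: 1b undefined. 1b->0: ok.
ca: 2a undefined. 2a->0: no, a/baa meet in 0. 2a->1: no, b/cabca meet in 1. 2a->2: no, bbcaa/ba meet in 2. Open state 3: 2a->3.
cb: 2b undefined. 2b->0: ok.
cc: 2c undefined. 2c->0: no, a/baccc meet in 0. 2c->1: ok.
cab: 3b undefined. 3b->0: ok.
cac: 3c undefined. 3c->0: ok.
ccc: 1c undefined. 1c->0: no, a/ccca meet in 0. 1c->1: no, b/baccc meet in 1. 1c->2: no, b/baccc meet in 1. 1c->3: no, a/baccc meet in 0. Open state 4: 1c->4.
ccca: 4a undefined. 4a->0: no, a/ccca meet in 0. 4a->1: no, b/ccca meet in 1. 4a->2: ok.
cccb: 4b undefined. 4b->0: ok.
baccc: 4c undefined. 4c->0: no, a/baccc meet in 0. 4c->1: no, b/baccc meet in 1. 4c->2: ok.
bbcaa: 3a undefined. 3a->0: ok.
All examples now run through 5 states with every (state, symbol) defined. Accept strings end in {0,1}, Reject strings end in {2,3,4}; accept={0,1}.

states=5 start=0 accept={0,1} delta: 0a->0 0b->1 0c->2 1a->2 1b->0 1c->4 2a->3 2b->0 2c->1 3a->0 3b->0 3c->0 4a->2 4b->0 4c->2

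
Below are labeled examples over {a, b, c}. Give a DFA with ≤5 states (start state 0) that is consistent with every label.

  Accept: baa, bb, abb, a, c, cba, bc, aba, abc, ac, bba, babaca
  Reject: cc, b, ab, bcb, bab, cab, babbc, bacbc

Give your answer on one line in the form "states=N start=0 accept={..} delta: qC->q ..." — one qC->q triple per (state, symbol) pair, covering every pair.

states=3 start=0 accept={0,2} delta: 0a->0 0b->1 0c->2 1a->0 1b->2 1c->0 2a->0 2b->2 2c->1

Fold the examples into a partial DFA from state 0: repeatedly fix the first undefined (state, symbol) met by the shortest-then-alphabetical prefix, trying targets in increasing order and rejecting any under which an Accept and a Reject string meet in one state with the same remainder; add a state when all current targets are rejected. Accepting states are where Accept strings end.
a: 0a undefined. 0a->0: ok.
b: 0b undefined. 0b->0: no, baa/b meet in 0. Open state 1: 0b->1.
c: 0c undefined. 0c->0: no, a/cc meet in 0. 0c->1: no, c/b meet in 1. Open state 2: 0c->2.
ba: 1a undefined. 1a->0: ok.
bb: 1b undefined. 1b->0: no, c/babbc meet in 2. 1b->1: no, bb/b meet in 1. 1b->2: ok.
bc: 1c undefined. 1c->0: ok.
ca: 2a undefined. 2a->0: ok.
cb: 2b undefined. 2b->0: no, bb/bacbc meet in 2. 2b->1: no, baa/bacbc meet in 0. 2b->2: ok.
cc: 2c undefined. 2c->0: no, baa/cc meet in 0. 2c->1: ok.
All examples now run through 3 states with every (state, symbol) defined. Accept strings end in {0,2}, Reject strings end in {1}; accept={0,2}.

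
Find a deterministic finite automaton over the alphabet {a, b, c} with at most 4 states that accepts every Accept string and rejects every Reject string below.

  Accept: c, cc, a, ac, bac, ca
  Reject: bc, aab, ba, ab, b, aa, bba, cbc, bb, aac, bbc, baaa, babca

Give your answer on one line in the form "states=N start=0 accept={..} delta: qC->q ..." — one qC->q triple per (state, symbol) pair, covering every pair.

State merging on the prefix tree: take the shortest (then alphabetical) example prefix whose next move is undefined and point that move at state 0, else 1, else 2, ...; a target is out if some Accept/Reject pair would then sit in one state with the same input left (inseparable). If every existing state is out, open a new one.
a: 0a undefined. 0a->0: no, c/aac meet in 0 with "c" left. Open state 1: 0a->1.
b: 0b undefined. 0b->0: no, c/bc meet in 0 with "c" left. 0b->1: no, a/b meet in 1. Open state 2: 0b->2.
c: 0c undefined. 0c->0: ok.
aa: 1a undefined. 1a->0: no, c/aa meet in 0. 1a->1: no, a/aa meet in 1. 1a->2: ok.
ab: 1b undefined. 1b->0: no, c/ab meet in 0. 1b->1: no, a/ab meet in 1. 1b->2: ok.
ac: 1c undefined. 1c->0: ok.
ba: 2a undefined. 2a->0: no, c/ba meet in 0. 2a->1: no, a/ba meet in 1. 2a->2: no, bac/bc meet in 2 with "c" left. Open state 3: 2a->3.
bb: 2b undefined. 2b->0: no, c/aab meet in 0. 2b->1: no, c/bbc meet in 0. 2b->2: ok.
bc: 2c undefined. 2c->0: no, c/bc meet in 0. 2c->1: no, a/bc meet in 1. 2c->2: ok.
baa: 3a undefined. 3a->0: no, a/baaa meet in 1. 3a->1: ok.
bab: 3b undefined. 3b->0: no, a/babca meet in 1. 3b->1: no, a/babca meet in 1. 3b->2: ok.
bac: 3c undefined. 3c->0: ok.
All examples now run through 4 states with every (state, symbol) defined. Accept strings end in {0,1}, Reject strings end in {2,3}; accept={0,1}.

states=4 start=0 accept={0,1} delta: 0a->1 0b->2 0c->0 1a->2 1b->2 1c->0 2a->3 2b->2 2c->2 3a->1 3b->2 3c->0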